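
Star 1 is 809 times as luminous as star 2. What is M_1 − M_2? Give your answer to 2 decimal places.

M_1 − M_2 ≈ -7.27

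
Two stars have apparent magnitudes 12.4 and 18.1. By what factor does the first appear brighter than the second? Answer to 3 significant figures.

Δm = 12.4 − (18.1) = -5.7
Flux ratio = 10^(−0.4 Δm) = 10^(−0.4 × -5.7) = 10^2.280 = 190.5

191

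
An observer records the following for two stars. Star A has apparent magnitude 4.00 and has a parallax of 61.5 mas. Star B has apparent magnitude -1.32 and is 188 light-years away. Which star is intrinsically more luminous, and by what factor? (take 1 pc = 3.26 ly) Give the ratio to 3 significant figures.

Star A: p = 61.5 mas = 0.0615″ → d = 1/p = 16.26 pc
Star A: M = m − 5 log₁₀ d + 5 = 4.00 − 5·1.2111 + 5 = 2.944
Star B: d = 188 ly / 3.26 = 57.67 pc
Star B: M = m − 5 log₁₀ d + 5 = -1.32 − 5·1.7609 + 5 = -5.125
ΔM = M_A − M_B = 2.944 − (-5.125) = 8.069; smaller M is more luminous → Star B.
L ratio = 10^(0.4 |ΔM|) = 10^3.228 = 1689

Star B is more luminous, by a factor of 1690.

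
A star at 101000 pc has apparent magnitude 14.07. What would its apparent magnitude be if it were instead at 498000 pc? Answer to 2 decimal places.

m ≈ 17.53

Flux ∝ 1/d², so Δm = 5 log₁₀(d₂/d₁) = 5 log₁₀(498000/101000) = 3.465
m₂ = m₁ + Δm = 14.07 + (3.465) = 17.535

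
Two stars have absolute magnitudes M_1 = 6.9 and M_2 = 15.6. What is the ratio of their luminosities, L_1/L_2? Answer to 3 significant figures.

L_1/L_2 ≈ 3020

ΔM = M_1 − M_2 = -8.7
L_1/L_2 = 10^(−0.4 ΔM) = 10^3.480 = 3020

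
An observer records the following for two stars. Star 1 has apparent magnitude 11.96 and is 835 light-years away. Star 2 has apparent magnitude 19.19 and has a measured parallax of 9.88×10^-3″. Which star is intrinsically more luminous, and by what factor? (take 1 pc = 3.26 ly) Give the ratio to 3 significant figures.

Star 1: d = 835 ly / 3.26 = 256.1 pc
Star 1: M = m − 5 log₁₀ d + 5 = 11.96 − 5·2.4085 + 5 = 4.918
Star 2: d = 1/p = 1/9.88×10^-3″ = 101.2 pc
Star 2: M = m − 5 log₁₀ d + 5 = 19.19 − 5·2.0052 + 5 = 14.164
ΔM = M_1 − M_2 = 4.918 − (14.164) = -9.246; smaller M is more luminous → Star 1.
L ratio = 10^(0.4 |ΔM|) = 10^3.698 = 4994

Star 1 is more luminous, by a factor of 4990.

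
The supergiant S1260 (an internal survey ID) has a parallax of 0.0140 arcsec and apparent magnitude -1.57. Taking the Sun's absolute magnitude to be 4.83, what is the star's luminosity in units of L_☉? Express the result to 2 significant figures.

d = 1/p = 1/0.0140″ = 71.43 pc
M = m − 5 log₁₀ d + 5 = -1.57 − 5·1.8539 + 5 = -5.839
M − M_☉ = -5.839 − 4.83 = -10.669
L/L_☉ = 10^(−0.4 × -10.669) = 18520

L/L_☉ ≈ 19000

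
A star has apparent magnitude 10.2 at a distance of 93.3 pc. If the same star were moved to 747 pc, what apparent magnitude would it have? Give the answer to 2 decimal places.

m ≈ 14.72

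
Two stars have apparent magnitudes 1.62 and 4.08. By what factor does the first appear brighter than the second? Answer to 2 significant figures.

9.6

Δm = 1.62 − (4.08) = -2.46
Flux ratio = 10^(−0.4 Δm) = 10^(−0.4 × -2.46) = 10^0.984 = 9.638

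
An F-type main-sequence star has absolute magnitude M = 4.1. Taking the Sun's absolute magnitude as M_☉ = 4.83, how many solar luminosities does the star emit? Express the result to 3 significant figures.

M − M_☉ = 4.1 − 4.83 = -0.730
L/L_☉ = 10^(−0.4 (M − M_☉)) = 10^0.292 = 1.959

L/L_☉ ≈ 1.96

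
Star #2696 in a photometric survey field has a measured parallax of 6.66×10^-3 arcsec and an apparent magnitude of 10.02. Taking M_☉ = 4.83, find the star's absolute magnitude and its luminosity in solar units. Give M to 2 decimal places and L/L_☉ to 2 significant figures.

d = 1/p = 1/6.66×10^-3″ = 150.2 pc
M = m − 5 log₁₀ d + 5 = 10.02 − 5·2.1765 + 5 = 4.137
M − M_☉ = 4.137 − 4.83 = -0.693
L/L_☉ = 10^(−0.4 × -0.693) = 1.893

M ≈ 4.14; L/L_☉ ≈ 1.9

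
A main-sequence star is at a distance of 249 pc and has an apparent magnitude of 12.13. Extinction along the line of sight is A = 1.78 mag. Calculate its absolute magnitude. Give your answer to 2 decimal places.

5 log₁₀(d/10 pc) = 5 log₁₀(249.0) − 5 = 6.981
M = m − 5 log₁₀(d/10) − A = 12.13 − 6.981 − 1.78 = 3.369

M ≈ 3.37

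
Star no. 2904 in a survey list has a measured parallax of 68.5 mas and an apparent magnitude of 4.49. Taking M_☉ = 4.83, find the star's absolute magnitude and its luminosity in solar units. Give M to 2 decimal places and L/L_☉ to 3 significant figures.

M ≈ 3.67; L/L_☉ ≈ 2.91

d = 1/p = 1000/68.5 mas = 14.60 pc
M = m − 5 log₁₀ d + 5 = 4.49 − 5·1.1643 + 5 = 3.668
M − M_☉ = 3.668 − 4.83 = -1.162
L/L_☉ = 10^(−0.4 × -1.162) = 2.915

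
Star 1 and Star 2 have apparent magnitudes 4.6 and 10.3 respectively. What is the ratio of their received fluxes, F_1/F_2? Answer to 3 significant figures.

F_1/F_2 ≈ 191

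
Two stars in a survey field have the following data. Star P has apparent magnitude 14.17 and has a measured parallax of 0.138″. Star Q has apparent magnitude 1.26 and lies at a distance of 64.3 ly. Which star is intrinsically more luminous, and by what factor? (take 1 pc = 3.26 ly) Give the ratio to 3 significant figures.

Star Q is more luminous, by a factor of 1.08×10^6.

Star P: d = 1/p = 1/0.138″ = 7.246 pc
Star P: M = m − 5 log₁₀ d + 5 = 14.17 − 5·0.8601 + 5 = 14.869
Star Q: d = 64.3 ly / 3.26 = 19.72 pc
Star Q: M = m − 5 log₁₀ d + 5 = 1.26 − 5·1.2950 + 5 = -0.215
ΔM = M_P − M_Q = 14.869 − (-0.215) = 15.084; smaller M is more luminous → Star Q.
L ratio = 10^(0.4 |ΔM|) = 10^6.034 = 1.081×10^6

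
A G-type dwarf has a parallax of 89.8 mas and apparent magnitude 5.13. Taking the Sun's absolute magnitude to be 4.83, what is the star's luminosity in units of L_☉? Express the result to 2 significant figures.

L/L_☉ ≈ 0.94

d = 1/p = 1000/89.8 mas = 11.14 pc
M = m − 5 log₁₀ d + 5 = 5.13 − 5·1.0467 + 5 = 4.896
M − M_☉ = 4.896 − 4.83 = 0.066
L/L_☉ = 10^(−0.4 × 0.066) = 0.9407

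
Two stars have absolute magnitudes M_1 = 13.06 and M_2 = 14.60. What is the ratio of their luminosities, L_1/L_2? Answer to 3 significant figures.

L_1/L_2 ≈ 4.13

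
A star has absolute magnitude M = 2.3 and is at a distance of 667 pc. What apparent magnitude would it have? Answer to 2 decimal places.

m = M + 5 log₁₀ d − 5 = 2.3 + 5·2.8241 − 5 = 11.421

m ≈ 11.42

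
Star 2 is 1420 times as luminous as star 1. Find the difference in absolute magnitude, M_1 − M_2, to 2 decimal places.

Pogson: ΔM = −2.5 log₁₀(ratio) = −2.5 log₁₀(1420) = −2.5 × 3.1523 = -7.881
Star 2 is brighter so has the smaller magnitude: M_1 − M_2 is positive.

M_1 − M_2 ≈ 7.88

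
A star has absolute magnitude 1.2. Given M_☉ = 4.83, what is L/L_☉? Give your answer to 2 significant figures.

M − M_☉ = 1.2 − 4.83 = -3.630
L/L_☉ = 10^(−0.4 (M − M_☉)) = 10^1.452 = 28.31

L/L_☉ ≈ 28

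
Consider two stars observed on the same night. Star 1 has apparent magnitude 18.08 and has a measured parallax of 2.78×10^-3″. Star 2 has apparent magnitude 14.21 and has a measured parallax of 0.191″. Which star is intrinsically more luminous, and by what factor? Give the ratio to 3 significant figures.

Star 1 is more luminous, by a factor of 134.

Star 1: d = 1/p = 1/2.78×10^-3″ = 359.7 pc
Star 1: M = m − 5 log₁₀ d + 5 = 18.08 − 5·2.5560 + 5 = 10.300
Star 2: d = 1/p = 1/0.191″ = 5.236 pc
Star 2: M = m − 5 log₁₀ d + 5 = 14.21 − 5·0.7190 + 5 = 15.615
ΔM = M_1 − M_2 = 10.300 − (15.615) = -5.315; smaller M is more luminous → Star 1.
L ratio = 10^(0.4 |ΔM|) = 10^2.126 = 133.7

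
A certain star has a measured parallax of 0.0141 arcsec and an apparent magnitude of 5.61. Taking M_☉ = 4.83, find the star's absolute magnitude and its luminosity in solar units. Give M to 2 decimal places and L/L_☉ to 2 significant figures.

d = 1/p = 1/0.0141″ = 70.92 pc
M = m − 5 log₁₀ d + 5 = 5.61 − 5·1.8508 + 5 = 1.356
M − M_☉ = 1.356 − 4.83 = -3.474
L/L_☉ = 10^(−0.4 × -3.474) = 24.52

M ≈ 1.36; L/L_☉ ≈ 25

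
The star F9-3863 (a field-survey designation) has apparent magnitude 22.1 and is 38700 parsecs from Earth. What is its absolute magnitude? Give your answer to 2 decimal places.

M ≈ 4.16

5 log₁₀(d/10 pc) = 5 log₁₀(38700) − 5 = 17.939
M = m − 5 log₁₀(d/10) = 22.1 − 17.939 = 4.161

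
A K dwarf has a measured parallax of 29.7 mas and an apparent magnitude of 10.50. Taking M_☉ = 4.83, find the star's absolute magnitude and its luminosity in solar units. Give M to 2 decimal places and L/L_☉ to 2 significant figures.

d = 1/p = 1000/29.7 mas = 33.67 pc
M = m − 5 log₁₀ d + 5 = 10.50 − 5·1.5272 + 5 = 7.864
M − M_☉ = 7.864 − 4.83 = 3.034
L/L_☉ = 10^(−0.4 × 3.034) = 0.06116

M ≈ 7.86; L/L_☉ ≈ 0.061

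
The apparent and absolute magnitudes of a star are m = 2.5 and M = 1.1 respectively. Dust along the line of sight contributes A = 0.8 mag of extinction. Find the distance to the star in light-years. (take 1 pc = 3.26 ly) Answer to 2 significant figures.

d ≈ 43 ly

m − M = 5 log₁₀(d/10 pc) + A  ⇒  2.5 − (1.1) − 0.8 = 5 log₁₀(d/10)
0.600 = 5 log₁₀(d/10)
log₁₀ d = (m − M − A)/5 + 1 = 1.1200
d = 10^1.1200 = 13.18 pc
= 42.98 ly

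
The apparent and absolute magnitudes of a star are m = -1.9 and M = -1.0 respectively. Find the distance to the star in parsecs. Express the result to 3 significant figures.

μ = m − M = -0.900
m − M = 5 log₁₀ d − 5
log₁₀ d = (m − M)/5 + 1 = 0.8200
d = 10^0.8200 = 6.607 pc

d ≈ 6.61 pc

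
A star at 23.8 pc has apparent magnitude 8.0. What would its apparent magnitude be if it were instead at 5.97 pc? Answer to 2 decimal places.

Flux ∝ 1/d², so Δm = 5 log₁₀(d₂/d₁) = 5 log₁₀(5.97/23.8) = -3.003
m₂ = m₁ + Δm = 8.0 + (-3.003) = 4.997

m ≈ 5.00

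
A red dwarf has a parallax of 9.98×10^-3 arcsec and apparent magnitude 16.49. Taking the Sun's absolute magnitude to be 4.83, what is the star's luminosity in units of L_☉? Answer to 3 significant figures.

d = 1/p = 1/9.98×10^-3″ = 100.2 pc
M = m − 5 log₁₀ d + 5 = 16.49 − 5·2.0009 + 5 = 11.486
M − M_☉ = 11.486 − 4.83 = 6.656
L/L_☉ = 10^(−0.4 × 6.656) = 2.176×10^-3

L/L_☉ ≈ 2.18×10^-3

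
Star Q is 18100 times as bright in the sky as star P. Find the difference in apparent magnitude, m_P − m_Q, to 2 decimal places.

m_P − m_Q ≈ 10.64

Pogson: Δm = −2.5 log₁₀(ratio) = −2.5 log₁₀(18100) = −2.5 × 4.2577 = -10.644
Star Q is brighter so has the smaller magnitude: m_P − m_Q is positive.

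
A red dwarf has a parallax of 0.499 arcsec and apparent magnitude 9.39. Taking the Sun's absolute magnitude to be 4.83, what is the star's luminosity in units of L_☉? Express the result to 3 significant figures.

d = 1/p = 1/0.499″ = 2.004 pc
M = m − 5 log₁₀ d + 5 = 9.39 − 5·0.3019 + 5 = 12.881
M − M_☉ = 12.881 − 4.83 = 8.051
L/L_☉ = 10^(−0.4 × 8.051) = 6.023×10^-4

L/L_☉ ≈ 6.02×10^-4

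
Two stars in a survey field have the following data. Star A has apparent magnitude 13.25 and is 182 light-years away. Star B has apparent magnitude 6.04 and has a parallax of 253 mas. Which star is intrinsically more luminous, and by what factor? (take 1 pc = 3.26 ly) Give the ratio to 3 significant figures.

Star B is more luminous, by a factor of 3.84.

Star A: d = 182 ly / 3.26 = 55.83 pc
Star A: M = m − 5 log₁₀ d + 5 = 13.25 − 5·1.7469 + 5 = 9.516
Star B: p = 253 mas = 0.253″ → d = 1/p = 3.953 pc
Star B: M = m − 5 log₁₀ d + 5 = 6.04 − 5·0.5969 + 5 = 8.056
ΔM = M_A − M_B = 9.516 − (8.056) = 1.460; smaller M is more luminous → Star B.
L ratio = 10^(0.4 |ΔM|) = 10^0.584 = 3.838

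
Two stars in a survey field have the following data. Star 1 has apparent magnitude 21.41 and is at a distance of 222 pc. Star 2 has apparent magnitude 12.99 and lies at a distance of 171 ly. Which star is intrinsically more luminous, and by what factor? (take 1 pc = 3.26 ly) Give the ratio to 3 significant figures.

Star 1: M = m − 5 log₁₀ d + 5 = 21.41 − 5·2.3464 + 5 = 14.678
Star 2: d = 171 ly / 3.26 = 52.45 pc
Star 2: M = m − 5 log₁₀ d + 5 = 12.99 − 5·1.7198 + 5 = 9.391
ΔM = M_1 − M_2 = 14.678 − (9.391) = 5.287; smaller M is more luminous → Star 2.
L ratio = 10^(0.4 |ΔM|) = 10^2.115 = 130.3

Star 2 is more luminous, by a factor of 130.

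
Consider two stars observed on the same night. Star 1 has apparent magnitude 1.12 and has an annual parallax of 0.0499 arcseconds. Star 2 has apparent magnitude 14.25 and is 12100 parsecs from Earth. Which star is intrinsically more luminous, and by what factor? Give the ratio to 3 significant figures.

Star 2 is more luminous, by a factor of 2.04.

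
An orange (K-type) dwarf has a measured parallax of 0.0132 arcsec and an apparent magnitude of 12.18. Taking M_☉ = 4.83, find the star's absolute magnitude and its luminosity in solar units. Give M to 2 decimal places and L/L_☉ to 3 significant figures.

d = 1/p = 1/0.0132″ = 75.76 pc
M = m − 5 log₁₀ d + 5 = 12.18 − 5·1.8794 + 5 = 7.783
M − M_☉ = 7.783 − 4.83 = 2.953
L/L_☉ = 10^(−0.4 × 2.953) = 0.06589

M ≈ 7.78; L/L_☉ ≈ 0.0659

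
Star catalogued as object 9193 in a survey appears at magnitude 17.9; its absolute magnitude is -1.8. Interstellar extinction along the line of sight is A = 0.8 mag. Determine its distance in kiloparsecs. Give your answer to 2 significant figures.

d ≈ 60 kpc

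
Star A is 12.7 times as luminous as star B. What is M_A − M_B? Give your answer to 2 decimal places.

Pogson: ΔM = −2.5 log₁₀(ratio) = −2.5 log₁₀(12.7) = −2.5 × 1.1038 = -2.760
Star A is brighter, so it has the smaller magnitude: the difference is negative.

M_A − M_B ≈ -2.76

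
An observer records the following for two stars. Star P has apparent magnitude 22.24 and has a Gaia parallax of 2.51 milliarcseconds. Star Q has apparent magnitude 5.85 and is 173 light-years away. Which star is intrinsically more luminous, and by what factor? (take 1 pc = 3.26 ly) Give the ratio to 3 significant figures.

Star Q is more luminous, by a factor of 63800.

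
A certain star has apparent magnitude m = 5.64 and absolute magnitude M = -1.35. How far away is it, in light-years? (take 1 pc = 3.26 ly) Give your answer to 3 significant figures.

d ≈ 815 ly

Distance modulus: m − M = 5.64 − (-1.35) = 6.990
m − M = 5 log₁₀ d − 5
log₁₀ d = (m − M)/5 + 1 = 2.3980
d = 10^2.3980 = 250.0 pc
= 815.1 ly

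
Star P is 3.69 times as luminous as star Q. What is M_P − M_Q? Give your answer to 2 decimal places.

Pogson: ΔM = −2.5 log₁₀(ratio) = −2.5 log₁₀(3.69) = −2.5 × 0.5670 = -1.418
Star P is brighter, so it has the smaller magnitude: the difference is negative.

M_P − M_Q ≈ -1.42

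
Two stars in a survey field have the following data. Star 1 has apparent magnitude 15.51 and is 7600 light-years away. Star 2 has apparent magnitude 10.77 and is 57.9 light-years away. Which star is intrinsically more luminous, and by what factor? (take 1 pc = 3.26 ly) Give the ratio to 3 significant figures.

Star 1 is more luminous, by a factor of 219.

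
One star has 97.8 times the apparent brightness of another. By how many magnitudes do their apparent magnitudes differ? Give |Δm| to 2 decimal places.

|Δm| ≈ 4.98

Pogson: Δm = −2.5 log₁₀(ratio) = −2.5 log₁₀(97.8) = −2.5 × 1.9903 = -4.976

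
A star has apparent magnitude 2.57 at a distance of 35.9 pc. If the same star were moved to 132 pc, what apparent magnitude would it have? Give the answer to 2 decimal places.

Flux ∝ 1/d², so Δm = 5 log₁₀(d₂/d₁) = 5 log₁₀(132/35.9) = 2.827
m₂ = m₁ + Δm = 2.57 + (2.827) = 5.397

m ≈ 5.40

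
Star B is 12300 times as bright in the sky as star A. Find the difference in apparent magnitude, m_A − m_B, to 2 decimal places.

m_A − m_B ≈ 10.22

Pogson: Δm = −2.5 log₁₀(ratio) = −2.5 log₁₀(12300) = −2.5 × 4.0899 = -10.225
Star B is brighter so has the smaller magnitude: m_A − m_B is positive.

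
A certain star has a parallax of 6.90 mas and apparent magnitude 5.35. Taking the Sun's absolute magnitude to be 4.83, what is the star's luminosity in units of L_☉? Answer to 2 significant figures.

L/L_☉ ≈ 130

d = 1/p = 1000/6.90 mas = 144.9 pc
M = m − 5 log₁₀ d + 5 = 5.35 − 5·2.1612 + 5 = -0.456
M − M_☉ = -0.456 − 4.83 = -5.286
L/L_☉ = 10^(−0.4 × -5.286) = 130.1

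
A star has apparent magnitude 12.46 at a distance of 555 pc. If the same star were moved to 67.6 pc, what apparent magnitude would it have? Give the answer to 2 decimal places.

m ≈ 7.89

Flux ∝ 1/d², so Δm = 5 log₁₀(d₂/d₁) = 5 log₁₀(67.6/555) = -4.572
m₂ = m₁ + Δm = 12.46 + (-4.572) = 7.888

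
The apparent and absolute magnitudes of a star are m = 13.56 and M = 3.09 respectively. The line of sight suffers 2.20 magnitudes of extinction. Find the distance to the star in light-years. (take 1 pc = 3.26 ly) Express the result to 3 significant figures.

d ≈ 1470 ly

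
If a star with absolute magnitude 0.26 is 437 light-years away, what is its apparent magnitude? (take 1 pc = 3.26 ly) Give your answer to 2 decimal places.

m ≈ 5.90

d = 437 ly / 3.26 = 134.0 pc
m = M + 5 log₁₀ d − 5 = 0.26 + 5·2.1273 − 5 = 5.896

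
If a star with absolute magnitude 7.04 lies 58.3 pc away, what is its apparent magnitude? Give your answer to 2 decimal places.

m ≈ 10.87

m = M + 5 log₁₀ d − 5 = 7.04 + 5·1.7657 − 5 = 10.868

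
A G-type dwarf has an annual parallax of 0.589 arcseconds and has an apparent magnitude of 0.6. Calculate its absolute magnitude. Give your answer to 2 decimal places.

M ≈ 4.45

d = 1/p = 1/0.589″ = 1.698 pc
5 log₁₀(d/10 pc) = 5 log₁₀(1.698) − 5 = -3.851
M = m − 5 log₁₀(d/10) = 0.6 + 3.851 = 4.451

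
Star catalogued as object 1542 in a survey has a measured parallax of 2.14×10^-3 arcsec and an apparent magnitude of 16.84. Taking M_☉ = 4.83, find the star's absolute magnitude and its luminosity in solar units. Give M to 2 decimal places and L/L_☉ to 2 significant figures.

M ≈ 8.49; L/L_☉ ≈ 0.034

d = 1/p = 1/2.14×10^-3″ = 467.3 pc
M = m − 5 log₁₀ d + 5 = 16.84 − 5·2.6696 + 5 = 8.492
M − M_☉ = 8.492 − 4.83 = 3.662
L/L_☉ = 10^(−0.4 × 3.662) = 0.03429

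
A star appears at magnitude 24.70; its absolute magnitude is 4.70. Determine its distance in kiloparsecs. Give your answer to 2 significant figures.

d ≈ 100 kpc

Distance modulus: m − M = 24.70 − (4.70) = 20.000
m − M = 5 log₁₀ d − 5
log₁₀ d = (m − M)/5 + 1 = 5.0000
d = 10^5.0000 = 100000 pc
= 100.0 kpc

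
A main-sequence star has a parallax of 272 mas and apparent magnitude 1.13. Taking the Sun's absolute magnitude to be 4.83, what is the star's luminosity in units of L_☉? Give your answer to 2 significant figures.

L/L_☉ ≈ 4.1

d = 1/p = 1000/272 mas = 3.676 pc
M = m − 5 log₁₀ d + 5 = 1.13 − 5·0.5654 + 5 = 3.303
M − M_☉ = 3.303 − 4.83 = -1.527
L/L_☉ = 10^(−0.4 × -1.527) = 4.082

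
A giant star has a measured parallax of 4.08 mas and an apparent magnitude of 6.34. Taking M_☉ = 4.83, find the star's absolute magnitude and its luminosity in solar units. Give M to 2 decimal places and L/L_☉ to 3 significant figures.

M ≈ -0.61; L/L_☉ ≈ 150

d = 1/p = 1000/4.08 mas = 245.1 pc
M = m − 5 log₁₀ d + 5 = 6.34 − 5·2.3893 + 5 = -0.607
M − M_☉ = -0.607 − 4.83 = -5.437
L/L_☉ = 10^(−0.4 × -5.437) = 149.5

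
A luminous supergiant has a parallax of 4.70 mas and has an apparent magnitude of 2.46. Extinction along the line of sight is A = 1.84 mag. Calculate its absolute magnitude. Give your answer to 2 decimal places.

M ≈ -6.02

p = 4.70 mas = 4.70×10^-3″ → d = 1/p = 212.8 pc
5 log₁₀(d/10 pc) = 5 log₁₀(212.8) − 5 = 6.640
M = m − 5 log₁₀(d/10) − A = 2.46 − 6.640 − 1.84 = -6.020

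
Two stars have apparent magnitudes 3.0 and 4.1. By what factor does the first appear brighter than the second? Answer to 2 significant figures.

2.8

Δm = 3.0 − (4.1) = -1.1
Flux ratio = 10^(−0.4 Δm) = 10^(−0.4 × -1.1) = 10^0.440 = 2.754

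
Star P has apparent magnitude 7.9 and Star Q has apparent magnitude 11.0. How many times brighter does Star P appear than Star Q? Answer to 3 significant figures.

17.4

Magnitude difference = -3.1
Flux ratio = 10^(−0.4 Δm) = 10^(−0.4 × -3.1) = 10^1.240 = 17.38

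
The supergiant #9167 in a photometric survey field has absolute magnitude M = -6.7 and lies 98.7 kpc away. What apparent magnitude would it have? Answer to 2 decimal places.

m ≈ 13.27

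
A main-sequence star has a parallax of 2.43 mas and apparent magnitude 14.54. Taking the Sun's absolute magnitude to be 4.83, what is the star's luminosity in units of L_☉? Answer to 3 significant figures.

L/L_☉ ≈ 0.221

d = 1/p = 1000/2.43 mas = 411.5 pc
M = m − 5 log₁₀ d + 5 = 14.54 − 5·2.6144 + 5 = 6.468
M − M_☉ = 6.468 − 4.83 = 1.638
L/L_☉ = 10^(−0.4 × 1.638) = 0.2212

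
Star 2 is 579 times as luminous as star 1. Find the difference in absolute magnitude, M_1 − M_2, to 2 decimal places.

M_1 − M_2 ≈ 6.91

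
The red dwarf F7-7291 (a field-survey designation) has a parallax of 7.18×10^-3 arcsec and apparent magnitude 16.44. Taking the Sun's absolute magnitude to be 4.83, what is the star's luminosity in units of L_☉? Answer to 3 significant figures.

d = 1/p = 1/7.18×10^-3″ = 139.3 pc
M = m − 5 log₁₀ d + 5 = 16.44 − 5·2.1439 + 5 = 10.721
M − M_☉ = 10.721 − 4.83 = 5.891
L/L_☉ = 10^(−0.4 × 5.891) = 4.403×10^-3

L/L_☉ ≈ 4.40×10^-3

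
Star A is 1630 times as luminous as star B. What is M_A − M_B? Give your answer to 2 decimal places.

Pogson: ΔM = −2.5 log₁₀(ratio) = −2.5 log₁₀(1630) = −2.5 × 3.2122 = -8.030
Star A is brighter, so it has the smaller magnitude: the difference is negative.

M_A − M_B ≈ -8.03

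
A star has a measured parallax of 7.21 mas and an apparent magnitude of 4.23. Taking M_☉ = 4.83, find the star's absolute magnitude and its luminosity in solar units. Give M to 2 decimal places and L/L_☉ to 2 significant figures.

M ≈ -1.48; L/L_☉ ≈ 330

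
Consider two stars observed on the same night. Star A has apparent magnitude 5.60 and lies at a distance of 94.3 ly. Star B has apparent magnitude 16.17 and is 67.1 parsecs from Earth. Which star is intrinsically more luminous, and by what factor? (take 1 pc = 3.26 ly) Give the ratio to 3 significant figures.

Star A: d = 94.3 ly / 3.26 = 28.93 pc
Star A: M = m − 5 log₁₀ d + 5 = 5.60 − 5·1.4613 + 5 = 3.294
Star B: M = m − 5 log₁₀ d + 5 = 16.17 − 5·1.8267 + 5 = 12.036
ΔM = M_A − M_B = 3.294 − (12.036) = -8.743; smaller M is more luminous → Star A.
L ratio = 10^(0.4 |ΔM|) = 10^3.497 = 3142

Star A is more luminous, by a factor of 3140.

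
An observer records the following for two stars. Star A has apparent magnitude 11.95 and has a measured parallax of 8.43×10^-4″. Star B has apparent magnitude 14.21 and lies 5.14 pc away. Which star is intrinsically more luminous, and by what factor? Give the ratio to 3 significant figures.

Star A is more luminous, by a factor of 427000.

Star A: d = 1/p = 1/8.43×10^-4″ = 1186 pc
Star A: M = m − 5 log₁₀ d + 5 = 11.95 − 5·3.0742 + 5 = 1.579
Star B: M = m − 5 log₁₀ d + 5 = 14.21 − 5·0.7110 + 5 = 15.655
ΔM = M_A − M_B = 1.579 − (15.655) = -14.076; smaller M is more luminous → Star A.
L ratio = 10^(0.4 |ΔM|) = 10^5.630 = 427000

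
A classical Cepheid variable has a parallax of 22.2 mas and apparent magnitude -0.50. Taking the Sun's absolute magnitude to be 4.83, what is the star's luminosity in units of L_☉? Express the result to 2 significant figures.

d = 1/p = 1000/22.2 mas = 45.05 pc
M = m − 5 log₁₀ d + 5 = -0.50 − 5·1.6536 + 5 = -3.768
M − M_☉ = -3.768 − 4.83 = -8.598
L/L_☉ = 10^(−0.4 × -8.598) = 2750

L/L_☉ ≈ 2700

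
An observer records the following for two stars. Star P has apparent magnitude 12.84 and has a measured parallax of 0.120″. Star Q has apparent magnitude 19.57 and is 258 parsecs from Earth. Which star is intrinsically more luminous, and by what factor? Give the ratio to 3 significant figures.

Star Q is more luminous, by a factor of 1.95.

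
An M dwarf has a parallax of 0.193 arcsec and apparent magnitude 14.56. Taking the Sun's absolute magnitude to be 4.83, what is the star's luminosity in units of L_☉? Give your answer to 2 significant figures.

L/L_☉ ≈ 3.4×10^-5

d = 1/p = 1/0.193″ = 5.181 pc
M = m − 5 log₁₀ d + 5 = 14.56 − 5·0.7144 + 5 = 15.988
M − M_☉ = 15.988 − 4.83 = 11.158
L/L_☉ = 10^(−0.4 × 11.158) = 3.443×10^-5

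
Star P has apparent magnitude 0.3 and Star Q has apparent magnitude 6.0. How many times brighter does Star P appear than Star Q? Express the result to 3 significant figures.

Magnitude difference = -5.7
Flux ratio = 10^(−0.4 Δm) = 10^(−0.4 × -5.7) = 10^2.280 = 190.5

191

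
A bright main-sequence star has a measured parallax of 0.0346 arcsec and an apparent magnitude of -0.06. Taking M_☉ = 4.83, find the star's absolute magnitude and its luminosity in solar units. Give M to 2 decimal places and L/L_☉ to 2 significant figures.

M ≈ -2.36; L/L_☉ ≈ 750

d = 1/p = 1/0.0346″ = 28.90 pc
M = m − 5 log₁₀ d + 5 = -0.06 − 5·1.4609 + 5 = -2.365
M − M_☉ = -2.365 − 4.83 = -7.195
L/L_☉ = 10^(−0.4 × -7.195) = 754.8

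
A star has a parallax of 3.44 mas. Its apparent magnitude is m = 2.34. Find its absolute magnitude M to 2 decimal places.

M ≈ -4.98

p = 3.44 mas = 3.44×10^-3″ → d = 1/p = 290.7 pc
5 log₁₀(d/10 pc) = 5 log₁₀(290.7) − 5 = 7.317
M = m − 5 log₁₀(d/10) = 2.34 − 7.317 = -4.977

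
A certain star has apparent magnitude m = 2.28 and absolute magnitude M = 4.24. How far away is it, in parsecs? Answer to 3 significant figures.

d ≈ 4.06 pc

μ = m − M = -1.960
m − M = 5 log₁₀ d − 5
log₁₀ d = (m − M)/5 + 1 = 0.6080
d = 10^0.6080 = 4.055 pc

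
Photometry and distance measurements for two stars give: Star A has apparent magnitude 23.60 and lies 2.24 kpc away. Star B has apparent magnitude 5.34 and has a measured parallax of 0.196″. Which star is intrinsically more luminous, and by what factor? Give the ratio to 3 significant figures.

Star A: d = 2.24 kpc = 2240 pc
Star A: M = m − 5 log₁₀ d + 5 = 23.60 − 5·3.3502 + 5 = 11.849
Star B: d = 1/p = 1/0.196″ = 5.102 pc
Star B: M = m − 5 log₁₀ d + 5 = 5.34 − 5·0.7077 + 5 = 6.801
ΔM = M_A − M_B = 11.849 − (6.801) = 5.047; smaller M is more luminous → Star B.
L ratio = 10^(0.4 |ΔM|) = 10^2.019 = 104.5

Star B is more luminous, by a factor of 104.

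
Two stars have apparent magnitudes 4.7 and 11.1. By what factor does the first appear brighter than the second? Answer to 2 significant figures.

Magnitude difference = -6.4
Flux ratio = 10^(−0.4 Δm) = 10^(−0.4 × -6.4) = 10^2.560 = 363.1

360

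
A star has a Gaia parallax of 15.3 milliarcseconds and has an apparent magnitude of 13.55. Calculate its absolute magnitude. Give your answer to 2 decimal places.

M ≈ 9.47

p = 15.3 mas = 0.0153″ → d = 1/p = 65.36 pc
5 log₁₀(d/10 pc) = 5 log₁₀(65.36) − 5 = 4.077
M = m − 5 log₁₀(d/10) = 13.55 − 4.077 = 9.473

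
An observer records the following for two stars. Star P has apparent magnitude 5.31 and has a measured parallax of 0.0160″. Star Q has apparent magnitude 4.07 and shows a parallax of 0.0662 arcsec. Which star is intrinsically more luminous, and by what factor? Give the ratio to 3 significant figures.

Star P is more luminous, by a factor of 5.46.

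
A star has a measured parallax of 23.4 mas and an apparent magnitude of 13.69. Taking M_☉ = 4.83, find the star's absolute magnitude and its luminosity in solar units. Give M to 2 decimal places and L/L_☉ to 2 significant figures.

M ≈ 10.54; L/L_☉ ≈ 5.2×10^-3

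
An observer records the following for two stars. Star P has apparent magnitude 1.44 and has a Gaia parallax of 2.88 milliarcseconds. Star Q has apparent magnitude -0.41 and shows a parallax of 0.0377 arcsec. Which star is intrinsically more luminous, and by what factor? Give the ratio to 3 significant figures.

Star P is more luminous, by a factor of 31.2.

Star P: p = 2.88 mas = 2.88×10^-3″ → d = 1/p = 347.2 pc
Star P: M = m − 5 log₁₀ d + 5 = 1.44 − 5·2.5406 + 5 = -6.263
Star Q: d = 1/p = 1/0.0377″ = 26.53 pc
Star Q: M = m − 5 log₁₀ d + 5 = -0.41 − 5·1.4237 + 5 = -2.528
ΔM = M_P − M_Q = -6.263 − (-2.528) = -3.735; smaller M is more luminous → Star P.
L ratio = 10^(0.4 |ΔM|) = 10^1.494 = 31.18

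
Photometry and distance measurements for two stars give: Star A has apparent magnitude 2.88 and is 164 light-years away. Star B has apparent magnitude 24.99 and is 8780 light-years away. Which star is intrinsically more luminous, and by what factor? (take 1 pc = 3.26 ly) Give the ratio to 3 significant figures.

Star A: d = 164 ly / 3.26 = 50.31 pc
Star A: M = m − 5 log₁₀ d + 5 = 2.88 − 5·1.7016 + 5 = -0.628
Star B: d = 8780 ly / 3.26 = 2693 pc
Star B: M = m − 5 log₁₀ d + 5 = 24.99 − 5·3.4303 + 5 = 12.839
ΔM = M_A − M_B = -0.628 − (12.839) = -13.467; smaller M is more luminous → Star A.
L ratio = 10^(0.4 |ΔM|) = 10^5.387 = 243600

Star A is more luminous, by a factor of 244000.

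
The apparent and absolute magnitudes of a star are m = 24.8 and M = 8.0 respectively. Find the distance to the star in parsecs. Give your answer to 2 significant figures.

d ≈ 23000 pc

μ = m − M = 16.800
m − M = 5 log₁₀ d − 5
log₁₀ d = (m − M)/5 + 1 = 4.3600
d = 10^4.3600 = 22910 pc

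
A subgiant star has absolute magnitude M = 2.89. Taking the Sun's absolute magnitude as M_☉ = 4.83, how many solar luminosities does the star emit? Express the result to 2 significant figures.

L/L_☉ ≈ 6.0

M − M_☉ = 2.89 − 4.83 = -1.940
L/L_☉ = 10^(−0.4 (M − M_☉)) = 10^0.776 = 5.970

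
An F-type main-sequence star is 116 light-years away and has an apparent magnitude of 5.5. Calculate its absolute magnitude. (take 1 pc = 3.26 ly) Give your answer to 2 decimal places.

d = 116 ly / 3.26 = 35.58 pc
5 log₁₀(d/10 pc) = 5 log₁₀(35.58) − 5 = 2.756
M = m − 5 log₁₀(d/10) = 5.5 − 2.756 = 2.744

M ≈ 2.74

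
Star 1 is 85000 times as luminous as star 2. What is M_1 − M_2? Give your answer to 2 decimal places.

M_1 − M_2 ≈ -12.32

Pogson: ΔM = −2.5 log₁₀(ratio) = −2.5 log₁₀(85000) = −2.5 × 4.9294 = -12.324
Star 1 is brighter, so it has the smaller magnitude: the difference is negative.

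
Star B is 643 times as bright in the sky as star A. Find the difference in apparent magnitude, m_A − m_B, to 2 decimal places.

m_A − m_B ≈ 7.02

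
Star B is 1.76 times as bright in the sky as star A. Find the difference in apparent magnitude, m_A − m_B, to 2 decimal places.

m_A − m_B ≈ 0.61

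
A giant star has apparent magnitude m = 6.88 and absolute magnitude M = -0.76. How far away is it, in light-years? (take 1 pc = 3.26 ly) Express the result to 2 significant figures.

Distance modulus: m − M = 6.88 − (-0.76) = 7.640
m − M = 5 log₁₀ d − 5
log₁₀ d = (m − M)/5 + 1 = 2.5280
d = 10^2.5280 = 337.3 pc
= 1100 ly

d ≈ 1100 ly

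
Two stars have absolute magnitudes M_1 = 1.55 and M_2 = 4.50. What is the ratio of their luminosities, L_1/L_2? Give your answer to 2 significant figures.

ΔM = M_1 − M_2 = -2.95
L_1/L_2 = 10^(−0.4 ΔM) = 10^1.180 = 15.14

L_1/L_2 ≈ 15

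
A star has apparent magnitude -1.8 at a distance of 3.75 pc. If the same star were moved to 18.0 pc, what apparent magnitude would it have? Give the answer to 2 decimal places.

m ≈ 1.61

Flux ∝ 1/d², so Δm = 5 log₁₀(d₂/d₁) = 5 log₁₀(18.0/3.75) = 3.406
m₂ = m₁ + Δm = -1.8 + (3.406) = 1.606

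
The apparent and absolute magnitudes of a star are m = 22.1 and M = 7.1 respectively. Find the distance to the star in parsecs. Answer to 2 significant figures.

d ≈ 10000 pc

μ = m − M = 15.000
m − M = 5 log₁₀ d − 5
log₁₀ d = (m − M)/5 + 1 = 4.0000
d = 10^4.0000 = 10000 pc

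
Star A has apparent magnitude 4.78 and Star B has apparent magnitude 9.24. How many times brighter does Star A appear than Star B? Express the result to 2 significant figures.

61

Magnitude difference = -4.46
Flux ratio = 10^(−0.4 Δm) = 10^(−0.4 × -4.46) = 10^1.784 = 60.81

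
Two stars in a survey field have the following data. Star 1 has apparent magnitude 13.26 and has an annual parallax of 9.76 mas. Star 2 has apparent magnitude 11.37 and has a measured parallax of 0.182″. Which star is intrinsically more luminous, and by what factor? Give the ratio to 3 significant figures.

Star 1: p = 9.76 mas = 9.76×10^-3″ → d = 1/p = 102.5 pc
Star 1: M = m − 5 log₁₀ d + 5 = 13.26 − 5·2.0106 + 5 = 8.207
Star 2: d = 1/p = 1/0.182″ = 5.495 pc
Star 2: M = m − 5 log₁₀ d + 5 = 11.37 − 5·0.7399 + 5 = 12.670
ΔM = M_1 − M_2 = 8.207 − (12.670) = -4.463; smaller M is more luminous → Star 1.
L ratio = 10^(0.4 |ΔM|) = 10^1.785 = 60.99

Star 1 is more luminous, by a factor of 61.0.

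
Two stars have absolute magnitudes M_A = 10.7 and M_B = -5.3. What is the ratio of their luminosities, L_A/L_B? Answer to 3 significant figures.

L_A/L_B ≈ 3.98×10^-7

ΔM = M_A − M_B = 16.0
L_A/L_B = 10^(−0.4 ΔM) = 10^-6.400 = 3.981×10^-7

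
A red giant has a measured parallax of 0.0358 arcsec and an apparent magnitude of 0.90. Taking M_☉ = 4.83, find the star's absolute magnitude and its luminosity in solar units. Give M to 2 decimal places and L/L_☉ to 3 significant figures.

M ≈ -1.33; L/L_☉ ≈ 291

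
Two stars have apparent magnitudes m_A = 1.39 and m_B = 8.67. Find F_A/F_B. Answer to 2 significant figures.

Δm = 1.39 − (8.67) = -7.28
Flux ratio = 10^(−0.4 Δm) = 10^(−0.4 × -7.28) = 10^2.912 = 816.6

F_A/F_B ≈ 820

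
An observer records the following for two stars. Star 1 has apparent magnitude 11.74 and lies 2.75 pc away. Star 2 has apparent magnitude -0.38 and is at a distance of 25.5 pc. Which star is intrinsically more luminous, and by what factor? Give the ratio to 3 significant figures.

Star 2 is more luminous, by a factor of 6.06×10^6.

Star 1: M = m − 5 log₁₀ d + 5 = 11.74 − 5·0.4393 + 5 = 14.543
Star 2: M = m − 5 log₁₀ d + 5 = -0.38 − 5·1.4065 + 5 = -2.413
ΔM = M_1 − M_2 = 14.543 − (-2.413) = 16.956; smaller M is more luminous → Star 2.
L ratio = 10^(0.4 |ΔM|) = 10^6.782 = 6.059×10^6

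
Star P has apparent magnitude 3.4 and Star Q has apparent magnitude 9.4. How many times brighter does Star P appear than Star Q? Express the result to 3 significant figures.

Δm = 3.4 − (9.4) = -6.0
Flux ratio = 10^(−0.4 Δm) = 10^(−0.4 × -6.0) = 10^2.400 = 251.2

251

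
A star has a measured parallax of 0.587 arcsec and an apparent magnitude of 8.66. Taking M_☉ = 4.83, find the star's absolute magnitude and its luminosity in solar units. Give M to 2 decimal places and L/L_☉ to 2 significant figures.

M ≈ 12.50; L/L_☉ ≈ 8.5×10^-4

d = 1/p = 1/0.587″ = 1.704 pc
M = m − 5 log₁₀ d + 5 = 8.66 − 5·0.2314 + 5 = 12.503
M − M_☉ = 12.503 − 4.83 = 7.673
L/L_☉ = 10^(−0.4 × 7.673) = 8.526×10^-4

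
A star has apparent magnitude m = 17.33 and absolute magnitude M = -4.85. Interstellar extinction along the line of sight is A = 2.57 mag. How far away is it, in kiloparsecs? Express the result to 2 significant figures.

m − M = 5 log₁₀(d/10 pc) + A  ⇒  17.33 − (-4.85) − 2.57 = 5 log₁₀(d/10)
19.610 = 5 log₁₀(d/10)
log₁₀ d = (m − M − A)/5 + 1 = 4.9220
d = 10^4.9220 = 83560 pc
= 83.56 kpc

d ≈ 84 kpc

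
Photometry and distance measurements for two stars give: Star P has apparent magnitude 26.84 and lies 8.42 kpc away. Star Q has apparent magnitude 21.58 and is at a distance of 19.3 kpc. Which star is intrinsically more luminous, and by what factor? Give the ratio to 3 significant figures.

Star Q is more luminous, by a factor of 668.

Star P: d = 8.42 kpc = 8420 pc
Star P: M = m − 5 log₁₀ d + 5 = 26.84 − 5·3.9253 + 5 = 12.213
Star Q: d = 19.3 kpc = 19300 pc
Star Q: M = m − 5 log₁₀ d + 5 = 21.58 − 5·4.2856 + 5 = 5.152
ΔM = M_P − M_Q = 12.213 − (5.152) = 7.061; smaller M is more luminous → Star Q.
L ratio = 10^(0.4 |ΔM|) = 10^2.824 = 667.6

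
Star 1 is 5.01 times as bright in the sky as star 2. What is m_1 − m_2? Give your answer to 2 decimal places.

m_1 − m_2 ≈ -1.75

Pogson: Δm = −2.5 log₁₀(ratio) = −2.5 log₁₀(5.01) = −2.5 × 0.6998 = -1.750
Star 1 is brighter, so it has the smaller magnitude: the difference is negative.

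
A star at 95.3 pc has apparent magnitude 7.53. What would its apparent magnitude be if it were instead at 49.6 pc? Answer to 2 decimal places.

Flux ∝ 1/d², so Δm = 5 log₁₀(d₂/d₁) = 5 log₁₀(49.6/95.3) = -1.418
m₂ = m₁ + Δm = 7.53 + (-1.418) = 6.112

m ≈ 6.11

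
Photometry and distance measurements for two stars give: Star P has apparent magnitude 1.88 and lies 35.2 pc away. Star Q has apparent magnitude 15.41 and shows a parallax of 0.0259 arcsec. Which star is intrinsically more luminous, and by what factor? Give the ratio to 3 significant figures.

Star P: M = m − 5 log₁₀ d + 5 = 1.88 − 5·1.5465 + 5 = -0.853
Star Q: d = 1/p = 1/0.0259″ = 38.61 pc
Star Q: M = m − 5 log₁₀ d + 5 = 15.41 − 5·1.5867 + 5 = 12.476
ΔM = M_P − M_Q = -0.853 − (12.476) = -13.329; smaller M is more luminous → Star P.
L ratio = 10^(0.4 |ΔM|) = 10^5.332 = 214600

Star P is more luminous, by a factor of 215000.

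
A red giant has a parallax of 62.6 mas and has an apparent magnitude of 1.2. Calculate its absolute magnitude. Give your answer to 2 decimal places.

M ≈ 0.18

p = 62.6 mas = 0.0626″ → d = 1/p = 15.97 pc
5 log₁₀(d/10 pc) = 5 log₁₀(15.97) − 5 = 1.017
M = m − 5 log₁₀(d/10) = 1.2 − 1.017 = 0.183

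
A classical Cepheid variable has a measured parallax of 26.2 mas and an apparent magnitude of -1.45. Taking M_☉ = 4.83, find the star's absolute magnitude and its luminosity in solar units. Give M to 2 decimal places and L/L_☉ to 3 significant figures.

d = 1/p = 1000/26.2 mas = 38.17 pc
M = m − 5 log₁₀ d + 5 = -1.45 − 5·1.5817 + 5 = -4.358
M − M_☉ = -4.358 − 4.83 = -9.188
L/L_☉ = 10^(−0.4 × -9.188) = 4736

M ≈ -4.36; L/L_☉ ≈ 4740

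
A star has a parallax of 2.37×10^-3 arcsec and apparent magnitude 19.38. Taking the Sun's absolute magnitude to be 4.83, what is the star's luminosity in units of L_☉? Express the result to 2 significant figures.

L/L_☉ ≈ 2.7×10^-3

d = 1/p = 1/2.37×10^-3″ = 421.9 pc
M = m − 5 log₁₀ d + 5 = 19.38 − 5·2.6253 + 5 = 11.254
M − M_☉ = 11.254 − 4.83 = 6.424
L/L_☉ = 10^(−0.4 × 6.424) = 2.695×10^-3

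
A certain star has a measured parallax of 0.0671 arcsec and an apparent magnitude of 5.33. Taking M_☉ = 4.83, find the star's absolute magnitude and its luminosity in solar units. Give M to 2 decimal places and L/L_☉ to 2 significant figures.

M ≈ 4.46; L/L_☉ ≈ 1.4

d = 1/p = 1/0.0671″ = 14.90 pc
M = m − 5 log₁₀ d + 5 = 5.33 − 5·1.1733 + 5 = 4.464
M − M_☉ = 4.464 − 4.83 = -0.366
L/L_☉ = 10^(−0.4 × -0.366) = 1.401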